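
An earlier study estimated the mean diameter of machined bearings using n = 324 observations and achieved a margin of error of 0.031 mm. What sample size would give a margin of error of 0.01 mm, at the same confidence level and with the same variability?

Margin of error scales as 1/√n, so n₂ = n₁·(E₁/E₂)².
n₂ = 324 × (0.031/0.01)² = 324 × 9.61 = 3113.64
Round up: n₂ = 3114.

3114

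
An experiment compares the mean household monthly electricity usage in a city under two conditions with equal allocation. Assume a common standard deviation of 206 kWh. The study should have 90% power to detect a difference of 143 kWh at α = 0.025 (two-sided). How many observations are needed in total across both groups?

104 total

For two equal groups, n per group = 2·((z_{α/2} + z_β)·σ/δ)².
z_{α/2} = 2.241; z_β = 1.282 (power 90%).
n = 2 × (3.523 × 206 / 143)² = 2 × 25.76 = 51.52
Round up: n = 52 per group.
Total across both groups: 2 × 52 = 104.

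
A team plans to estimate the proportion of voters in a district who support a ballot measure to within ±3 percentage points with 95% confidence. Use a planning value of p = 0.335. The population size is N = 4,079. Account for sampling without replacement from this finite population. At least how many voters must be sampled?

For a proportion with margin E = 0.03 at 95% confidence, z = 1.960.
n = p̂(1−p̂)(z/E)² = 0.335 × 0.665 × (1.960/0.03)² = 950.90 — call this n₀.
Finite-population correction with N = 4,079: n = n₀ / (1 + (n₀−1)/N) = 950.90 / 1.233 = 771.21
Round up: n = 772.

772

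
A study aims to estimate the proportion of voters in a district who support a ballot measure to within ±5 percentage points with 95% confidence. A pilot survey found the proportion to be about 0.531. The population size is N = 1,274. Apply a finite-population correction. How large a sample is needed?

For a proportion with margin E = 0.05 at 95% confidence, z = 1.960.
n = p̂(1−p̂)(z/E)² = 0.531 × 0.469 × (1.960/0.05)² = 382.68 — call this n₀.
Finite-population correction with N = 1,274: n = n₀ / (1 + (n₀−1)/N) = 382.68 / 1.3 = 294.37
Round up: n = 295.

295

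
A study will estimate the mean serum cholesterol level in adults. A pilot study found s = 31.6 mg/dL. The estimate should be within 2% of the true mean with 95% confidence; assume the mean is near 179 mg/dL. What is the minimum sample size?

For a mean, the margin of error is E = z·σ/√n, so n = (zσ/E)².
At 95% confidence, z = 1.960.
E = 2% of 179 = 3.58 mg/dL.
n = (1.960 × 31.6 / 3.58)² = 299.31
Round up: n = 300.

300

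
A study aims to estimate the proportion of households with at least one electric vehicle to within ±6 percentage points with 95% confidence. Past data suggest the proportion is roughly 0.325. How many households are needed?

For a proportion with margin E = 0.06 at 95% confidence, z = 1.960.
n = p̂(1−p̂)(z/E)² = 0.325 × 0.675 × (1.960/0.06)² = 234.10
Round up: n = 235.

235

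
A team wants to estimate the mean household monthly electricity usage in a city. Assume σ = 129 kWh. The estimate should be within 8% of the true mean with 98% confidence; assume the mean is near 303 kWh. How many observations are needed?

For a mean, the margin of error is E = z·σ/√n, so n = (zσ/E)².
At 98% confidence, z = 2.326.
E = 8% of 303 = 24.24 kWh.
n = (2.326 × 129 / 24.24)² = 153.23
Round up: n = 154.

n = 154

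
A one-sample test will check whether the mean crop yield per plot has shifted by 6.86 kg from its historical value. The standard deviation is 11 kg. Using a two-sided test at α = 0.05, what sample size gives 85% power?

n = 24

For a one-sample z-test, n = ((z_{α/2} + z_β)·σ/δ)².
z_{α/2} = 1.960 (two-sided α = 0.05); z_β = 1.036 (power 85% → β = 0.15).
n = (2.996 × 11 / 6.86)² = 23.08
Round up: n = 24.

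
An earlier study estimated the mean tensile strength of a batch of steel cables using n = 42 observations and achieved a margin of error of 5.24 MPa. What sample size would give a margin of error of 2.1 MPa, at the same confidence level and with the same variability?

n = 262

Margin of error scales as 1/√n, so n₂ = n₁·(E₁/E₂)².
n₂ = 42 × (5.24/2.1)² = 42 × 6.226 = 261.49
Round up: n₂ = 262.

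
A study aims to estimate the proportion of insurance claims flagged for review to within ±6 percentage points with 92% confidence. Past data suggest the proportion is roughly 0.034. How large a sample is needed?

For a proportion with margin E = 0.06 at 92% confidence, z = 1.751.
n = p̂(1−p̂)(z/E)² = 0.034 × 0.966 × (1.751/0.06)² = 27.97
Round up: n = 28.

28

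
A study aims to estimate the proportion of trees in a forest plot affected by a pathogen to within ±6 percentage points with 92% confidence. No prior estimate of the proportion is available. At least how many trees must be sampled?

For a proportion with margin E = 0.06 at 92% confidence, z = 1.751.
With no prior estimate, use p = 0.5, which maximizes p(1−p) at 0.25.
n = 0.25 × (z/E)² = 0.25 × (1.751/0.06)² = 212.92
Round up: n = 213.

n = 213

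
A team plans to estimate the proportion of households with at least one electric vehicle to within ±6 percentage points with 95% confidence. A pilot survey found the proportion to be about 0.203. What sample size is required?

173

For a proportion with margin E = 0.06 at 95% confidence, z = 1.960.
n = p̂(1−p̂)(z/E)² = 0.203 × 0.797 × (1.960/0.06)² = 172.65
Round up: n = 173.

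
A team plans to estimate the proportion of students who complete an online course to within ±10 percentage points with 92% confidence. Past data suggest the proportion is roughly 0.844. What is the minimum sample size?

n = 41

For a proportion with margin E = 0.1 at 92% confidence, z = 1.751.
n = p̂(1−p̂)(z/E)² = 0.844 × 0.156 × (1.751/0.1)² = 40.37
Round up: n = 41.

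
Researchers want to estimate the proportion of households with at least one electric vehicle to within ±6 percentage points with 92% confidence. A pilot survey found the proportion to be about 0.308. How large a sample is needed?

For a proportion with margin E = 0.06 at 92% confidence, z = 1.751.
n = p̂(1−p̂)(z/E)² = 0.308 × 0.692 × (1.751/0.06)² = 181.52
Round up: n = 182.

182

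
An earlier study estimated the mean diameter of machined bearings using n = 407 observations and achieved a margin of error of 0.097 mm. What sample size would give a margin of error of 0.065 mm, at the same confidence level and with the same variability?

Margin of error scales as 1/√n, so n₂ = n₁·(E₁/E₂)².
n₂ = 407 × (0.097/0.065)² = 407 × 2.227 = 906.39
Round up: n₂ = 907.

n = 907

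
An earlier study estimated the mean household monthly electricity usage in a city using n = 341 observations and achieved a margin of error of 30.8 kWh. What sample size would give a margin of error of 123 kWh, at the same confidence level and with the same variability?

Margin of error scales as 1/√n, so n₂ = n₁·(E₁/E₂)².
n₂ = 341 × (30.8/123)² = 341 × 0.0627 = 21.38
Round up: n₂ = 22.

22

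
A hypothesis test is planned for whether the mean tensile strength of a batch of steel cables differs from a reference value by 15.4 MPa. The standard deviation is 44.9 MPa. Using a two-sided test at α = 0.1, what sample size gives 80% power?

n = 53

For a one-sample z-test, n = ((z_{α/2} + z_β)·σ/δ)².
z_{α/2} = 1.645 (two-sided α = 0.1); z_β = 0.842 (power 80% → β = 0.2).
n = (2.487 × 44.9 / 15.4)² = 52.58
Round up: n = 53.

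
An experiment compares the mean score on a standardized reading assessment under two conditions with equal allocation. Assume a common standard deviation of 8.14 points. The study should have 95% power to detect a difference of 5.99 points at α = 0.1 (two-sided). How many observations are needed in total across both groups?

80 total

For two equal groups, n per group = 2·((z_{α/2} + z_β)·σ/δ)².
z_{α/2} = 1.645; z_β = 1.645 (power 95%).
n = 2 × (3.290 × 8.14 / 5.99)² = 2 × 19.99 = 39.98
Round up: n = 40 per group.
Total across both groups: 2 × 40 = 80.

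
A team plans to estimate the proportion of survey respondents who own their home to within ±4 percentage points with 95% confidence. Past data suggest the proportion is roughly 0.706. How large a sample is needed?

499

For a proportion with margin E = 0.04 at 95% confidence, z = 1.960.
n = p̂(1−p̂)(z/E)² = 0.706 × 0.294 × (1.960/0.04)² = 498.36
Round up: n = 499.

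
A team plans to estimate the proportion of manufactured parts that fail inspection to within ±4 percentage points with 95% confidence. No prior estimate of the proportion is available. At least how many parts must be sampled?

601

For a proportion with margin E = 0.04 at 95% confidence, z = 1.960.
With no prior estimate, use p = 0.5, which maximizes p(1−p) at 0.25.
n = 0.25 × (z/E)² = 0.25 × (1.960/0.04)² = 600.25
Round up: n = 601.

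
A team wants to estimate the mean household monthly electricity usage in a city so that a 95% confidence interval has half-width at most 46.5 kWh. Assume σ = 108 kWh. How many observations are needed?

21

For a mean, the margin of error is E = z·σ/√n, so n = (zσ/E)².
At 95% confidence, z = 1.960.
n = (1.960 × 108 / 46.5)² = 20.72
Round up: n = 21.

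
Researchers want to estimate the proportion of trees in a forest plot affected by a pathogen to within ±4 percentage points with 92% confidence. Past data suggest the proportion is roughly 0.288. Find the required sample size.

393

For a proportion with margin E = 0.04 at 92% confidence, z = 1.751.
n = p̂(1−p̂)(z/E)² = 0.288 × 0.712 × (1.751/0.04)² = 392.94
Round up: n = 393.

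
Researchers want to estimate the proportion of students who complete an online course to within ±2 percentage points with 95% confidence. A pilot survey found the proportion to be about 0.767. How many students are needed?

For a proportion with margin E = 0.02 at 95% confidence, z = 1.960.
n = p̂(1−p̂)(z/E)² = 0.767 × 0.233 × (1.960/0.02)² = 1716.34
Round up: n = 1717.

1717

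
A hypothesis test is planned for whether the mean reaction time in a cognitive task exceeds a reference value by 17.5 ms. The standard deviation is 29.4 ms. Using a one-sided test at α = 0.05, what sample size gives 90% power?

n = 25

For a one-sample z-test, n = ((z_α + z_β)·σ/δ)².
z_α = 1.645 (one-sided α = 0.05); z_β = 1.282 (power 90% → β = 0.1).
n = (2.927 × 29.4 / 17.5)² = 24.18
Round up: n = 25.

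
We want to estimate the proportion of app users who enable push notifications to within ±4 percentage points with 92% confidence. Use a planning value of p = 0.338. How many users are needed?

For a proportion with margin E = 0.04 at 92% confidence, z = 1.751.
n = p̂(1−p̂)(z/E)² = 0.338 × 0.662 × (1.751/0.04)² = 428.77
Round up: n = 429.

429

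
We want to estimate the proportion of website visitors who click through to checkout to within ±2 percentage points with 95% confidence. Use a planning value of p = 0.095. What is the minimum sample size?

826

For a proportion with margin E = 0.02 at 95% confidence, z = 1.960.
n = p̂(1−p̂)(z/E)² = 0.095 × 0.905 × (1.960/0.02)² = 825.70
Round up: n = 826.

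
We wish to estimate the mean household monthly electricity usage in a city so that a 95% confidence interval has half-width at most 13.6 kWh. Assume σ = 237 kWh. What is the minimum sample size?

For a mean, the margin of error is E = z·σ/√n, so n = (zσ/E)².
At 95% confidence, z = 1.960.
n = (1.960 × 237 / 13.6)² = 1166.62
Round up: n = 1167.

1167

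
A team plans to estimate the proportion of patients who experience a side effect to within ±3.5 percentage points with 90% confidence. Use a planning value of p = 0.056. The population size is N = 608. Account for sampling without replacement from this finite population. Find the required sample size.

n = 99

For a proportion with margin E = 0.035 at 90% confidence, z = 1.645.
n = p̂(1−p̂)(z/E)² = 0.056 × 0.944 × (1.645/0.035)² = 116.78 — call this n₀.
Finite-population correction with N = 608: n = n₀ / (1 + (n₀−1)/N) = 116.78 / 1.19 = 98.13
Round up: n = 99.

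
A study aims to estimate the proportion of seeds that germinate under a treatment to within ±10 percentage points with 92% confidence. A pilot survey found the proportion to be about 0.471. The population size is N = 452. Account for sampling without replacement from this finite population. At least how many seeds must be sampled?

n = 66

For a proportion with margin E = 0.1 at 92% confidence, z = 1.751.
n = p̂(1−p̂)(z/E)² = 0.471 × 0.529 × (1.751/0.1)² = 76.39 — call this n₀.
Finite-population correction with N = 452: n = n₀ / (1 + (n₀−1)/N) = 76.39 / 1.167 = 65.46
Round up: n = 66.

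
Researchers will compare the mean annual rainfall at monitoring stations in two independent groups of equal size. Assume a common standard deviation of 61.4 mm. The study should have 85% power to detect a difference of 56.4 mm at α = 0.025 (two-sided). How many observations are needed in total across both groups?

52 total

For two equal groups, n per group = 2·((z_{α/2} + z_β)·σ/δ)².
z_{α/2} = 2.241; z_β = 1.036 (power 85%).
n = 2 × (3.277 × 61.4 / 56.4)² = 2 × 12.73 = 25.46
Round up: n = 26 per group.
Total across both groups: 2 × 26 = 52.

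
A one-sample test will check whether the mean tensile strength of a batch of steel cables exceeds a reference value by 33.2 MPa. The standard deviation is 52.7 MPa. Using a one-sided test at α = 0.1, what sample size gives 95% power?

n = 22

For a one-sample z-test, n = ((z_α + z_β)·σ/δ)².
z_α = 1.282 (one-sided α = 0.1); z_β = 1.645 (power 95% → β = 0.05).
n = (2.927 × 52.7 / 33.2)² = 21.59
Round up: n = 22.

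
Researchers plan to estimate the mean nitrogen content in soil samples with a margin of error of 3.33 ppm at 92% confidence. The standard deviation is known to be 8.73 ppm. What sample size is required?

For a mean, the margin of error is E = z·σ/√n, so n = (zσ/E)².
At 92% confidence, z = 1.751.
n = (1.751 × 8.73 / 3.33)² = 21.07
Round up: n = 22.

22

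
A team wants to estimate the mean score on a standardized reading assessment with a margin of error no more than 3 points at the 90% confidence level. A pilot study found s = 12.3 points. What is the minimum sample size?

46

For a mean, the margin of error is E = z·σ/√n, so n = (zσ/E)².
At 90% confidence, z = 1.645.
n = (1.645 × 12.3 / 3)² = 45.49
Round up: n = 46.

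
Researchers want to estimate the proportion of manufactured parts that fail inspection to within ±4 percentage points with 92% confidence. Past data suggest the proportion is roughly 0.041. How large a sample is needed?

76

For a proportion with margin E = 0.04 at 92% confidence, z = 1.751.
n = p̂(1−p̂)(z/E)² = 0.041 × 0.959 × (1.751/0.04)² = 75.35
Round up: n = 76.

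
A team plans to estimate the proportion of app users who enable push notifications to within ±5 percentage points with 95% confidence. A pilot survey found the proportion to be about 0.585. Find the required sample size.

n = 374

For a proportion with margin E = 0.05 at 95% confidence, z = 1.960.
n = p̂(1−p̂)(z/E)² = 0.585 × 0.415 × (1.960/0.05)² = 373.06
Round up: n = 374.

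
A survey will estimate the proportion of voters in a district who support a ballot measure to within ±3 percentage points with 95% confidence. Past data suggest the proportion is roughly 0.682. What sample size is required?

For a proportion with margin E = 0.03 at 95% confidence, z = 1.960.
n = p̂(1−p̂)(z/E)² = 0.682 × 0.318 × (1.960/0.03)² = 925.72
Round up: n = 926.

n = 926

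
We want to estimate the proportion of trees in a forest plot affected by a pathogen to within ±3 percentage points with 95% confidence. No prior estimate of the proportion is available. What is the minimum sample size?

1068

For a proportion with margin E = 0.03 at 95% confidence, z = 1.960.
With no prior estimate, use p = 0.5, which maximizes p(1−p) at 0.25.
n = 0.25 × (z/E)² = 0.25 × (1.960/0.03)² = 1067.11
Round up: n = 1068.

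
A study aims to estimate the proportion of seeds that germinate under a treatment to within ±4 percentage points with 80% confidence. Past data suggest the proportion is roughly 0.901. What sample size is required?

92

For a proportion with margin E = 0.04 at 80% confidence, z = 1.282.
n = p̂(1−p̂)(z/E)² = 0.901 × 0.099 × (1.282/0.04)² = 91.63
Round up: n = 92.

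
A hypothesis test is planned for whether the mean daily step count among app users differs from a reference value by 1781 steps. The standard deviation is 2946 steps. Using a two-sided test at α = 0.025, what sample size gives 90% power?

For a one-sample z-test, n = ((z_{α/2} + z_β)·σ/δ)².
z_{α/2} = 2.241 (two-sided α = 0.025); z_β = 1.282 (power 90% → β = 0.1).
n = (3.523 × 2946 / 1781)² = 33.96
Round up: n = 34.

34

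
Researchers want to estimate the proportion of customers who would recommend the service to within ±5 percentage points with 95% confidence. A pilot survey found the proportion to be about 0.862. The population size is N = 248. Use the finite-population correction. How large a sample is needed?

For a proportion with margin E = 0.05 at 95% confidence, z = 1.960.
n = p̂(1−p̂)(z/E)² = 0.862 × 0.138 × (1.960/0.05)² = 182.79 — call this n₀.
Finite-population correction with N = 248: n = n₀ / (1 + (n₀−1)/N) = 182.79 / 1.733 = 105.48
Round up: n = 106.

106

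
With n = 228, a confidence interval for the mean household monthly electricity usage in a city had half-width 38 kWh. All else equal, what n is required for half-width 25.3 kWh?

515

Margin of error scales as 1/√n, so n₂ = n₁·(E₁/E₂)².
n₂ = 228 × (38/25.3)² = 228 × 2.256 = 514.37
Round up: n₂ = 515.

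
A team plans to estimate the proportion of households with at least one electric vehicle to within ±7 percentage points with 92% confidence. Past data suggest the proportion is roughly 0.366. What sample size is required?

146

For a proportion with margin E = 0.07 at 92% confidence, z = 1.751.
n = p̂(1−p̂)(z/E)² = 0.366 × 0.634 × (1.751/0.07)² = 145.19
Round up: n = 146.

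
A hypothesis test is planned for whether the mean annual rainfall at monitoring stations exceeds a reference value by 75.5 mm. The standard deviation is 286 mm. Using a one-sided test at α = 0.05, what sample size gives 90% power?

For a one-sample z-test, n = ((z_α + z_β)·σ/δ)².
z_α = 1.645 (one-sided α = 0.05); z_β = 1.282 (power 90% → β = 0.1).
n = (2.927 × 286 / 75.5)² = 122.94
Round up: n = 123.

123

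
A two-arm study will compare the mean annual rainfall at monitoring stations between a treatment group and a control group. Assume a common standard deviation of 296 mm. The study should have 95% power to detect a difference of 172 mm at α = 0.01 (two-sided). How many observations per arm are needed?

For two equal groups, n per group = 2·((z_{α/2} + z_β)·σ/δ)².
z_{α/2} = 2.576; z_β = 1.645 (power 95%).
n = 2 × (4.221 × 296 / 172)² = 2 × 52.77 = 105.54
Round up: n = 106 per group.

106 per group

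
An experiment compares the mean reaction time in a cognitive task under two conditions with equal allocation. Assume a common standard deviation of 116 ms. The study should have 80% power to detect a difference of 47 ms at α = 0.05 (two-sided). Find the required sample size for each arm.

96 per group

For two equal groups, n per group = 2·((z_{α/2} + z_β)·σ/δ)².
z_{α/2} = 1.960; z_β = 0.842 (power 80%).
n = 2 × (2.802 × 116 / 47)² = 2 × 47.83 = 95.66
Round up: n = 96 per group.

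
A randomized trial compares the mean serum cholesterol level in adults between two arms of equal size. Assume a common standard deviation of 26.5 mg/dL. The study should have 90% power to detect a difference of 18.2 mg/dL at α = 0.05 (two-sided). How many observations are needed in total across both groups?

For two equal groups, n per group = 2·((z_{α/2} + z_β)·σ/δ)².
z_{α/2} = 1.960; z_β = 1.282 (power 90%).
n = 2 × (3.242 × 26.5 / 18.2)² = 2 × 22.28 = 44.56
Round up: n = 45 per group.
Total across both groups: 2 × 45 = 90.

90 total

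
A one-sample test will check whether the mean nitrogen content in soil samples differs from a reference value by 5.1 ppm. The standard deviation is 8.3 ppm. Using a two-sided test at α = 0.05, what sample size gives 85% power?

For a one-sample z-test, n = ((z_{α/2} + z_β)·σ/δ)².
z_{α/2} = 1.960 (two-sided α = 0.05); z_β = 1.036 (power 85% → β = 0.15).
n = (2.996 × 8.3 / 5.1)² = 23.77
Round up: n = 24.

n = 24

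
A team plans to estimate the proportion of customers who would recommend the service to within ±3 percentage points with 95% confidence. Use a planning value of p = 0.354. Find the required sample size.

977

For a proportion with margin E = 0.03 at 95% confidence, z = 1.960.
n = p̂(1−p̂)(z/E)² = 0.354 × 0.646 × (1.960/0.03)² = 976.12
Round up: n = 977.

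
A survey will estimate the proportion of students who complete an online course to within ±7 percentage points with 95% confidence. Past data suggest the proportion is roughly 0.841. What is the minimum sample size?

105

For a proportion with margin E = 0.07 at 95% confidence, z = 1.960.
n = p̂(1−p̂)(z/E)² = 0.841 × 0.159 × (1.960/0.07)² = 104.84
Round up: n = 105.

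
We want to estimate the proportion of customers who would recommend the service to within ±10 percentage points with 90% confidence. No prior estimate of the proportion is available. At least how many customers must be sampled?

For a proportion with margin E = 0.1 at 90% confidence, z = 1.645.
With no prior estimate, use p = 0.5, which maximizes p(1−p) at 0.25.
n = 0.25 × (z/E)² = 0.25 × (1.645/0.1)² = 67.65
Round up: n = 68.

n = 68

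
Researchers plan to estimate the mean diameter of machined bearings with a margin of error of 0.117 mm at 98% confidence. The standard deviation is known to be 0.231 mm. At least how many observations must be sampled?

For a mean, the margin of error is E = z·σ/√n, so n = (zσ/E)².
At 98% confidence, z = 2.326.
n = (2.326 × 0.231 / 0.117)² = 21.09
Round up: n = 22.

22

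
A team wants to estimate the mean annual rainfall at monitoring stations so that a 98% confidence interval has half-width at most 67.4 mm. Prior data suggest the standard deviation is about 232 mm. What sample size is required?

65

For a mean, the margin of error is E = z·σ/√n, so n = (zσ/E)².
At 98% confidence, z = 2.326.
n = (2.326 × 232 / 67.4)² = 64.10
Round up: n = 65.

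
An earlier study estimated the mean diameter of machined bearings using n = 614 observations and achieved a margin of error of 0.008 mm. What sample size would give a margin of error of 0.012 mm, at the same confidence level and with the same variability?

273

Margin of error scales as 1/√n, so n₂ = n₁·(E₁/E₂)².
n₂ = 614 × (0.008/0.012)² = 614 × 0.4444 = 272.86
Round up: n₂ = 273.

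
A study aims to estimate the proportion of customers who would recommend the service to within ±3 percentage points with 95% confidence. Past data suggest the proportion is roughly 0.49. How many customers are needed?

For a proportion with margin E = 0.03 at 95% confidence, z = 1.960.
n = p̂(1−p̂)(z/E)² = 0.49 × 0.51 × (1.960/0.03)² = 1066.68
Round up: n = 1067.

1067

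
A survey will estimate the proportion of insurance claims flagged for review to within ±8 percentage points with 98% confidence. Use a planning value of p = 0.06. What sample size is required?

n = 48

For a proportion with margin E = 0.08 at 98% confidence, z = 2.326.
n = p̂(1−p̂)(z/E)² = 0.06 × 0.94 × (2.326/0.08)² = 47.68
Round up: n = 48.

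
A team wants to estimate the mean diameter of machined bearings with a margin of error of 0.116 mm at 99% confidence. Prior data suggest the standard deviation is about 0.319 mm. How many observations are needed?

For a mean, the margin of error is E = z·σ/√n, so n = (zσ/E)².
At 99% confidence, z = 2.576.
n = (2.576 × 0.319 / 0.116)² = 50.18
Round up: n = 51.

51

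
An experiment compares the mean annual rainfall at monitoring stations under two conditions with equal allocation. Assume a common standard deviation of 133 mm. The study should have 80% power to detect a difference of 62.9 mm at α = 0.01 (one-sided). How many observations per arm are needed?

For two equal groups, n per group = 2·((z_α + z_β)·σ/δ)².
z_α = 2.326; z_β = 0.842 (power 80%).
n = 2 × (3.168 × 133 / 62.9)² = 2 × 44.87 = 89.74
Round up: n = 90 per group.

90 per group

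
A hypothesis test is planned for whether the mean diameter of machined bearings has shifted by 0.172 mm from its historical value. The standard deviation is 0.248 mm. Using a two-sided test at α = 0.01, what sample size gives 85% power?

For a one-sample z-test, n = ((z_{α/2} + z_β)·σ/δ)².
z_{α/2} = 2.576 (two-sided α = 0.01); z_β = 1.036 (power 85% → β = 0.15).
n = (3.612 × 0.248 / 0.172)² = 27.12
Round up: n = 28.

28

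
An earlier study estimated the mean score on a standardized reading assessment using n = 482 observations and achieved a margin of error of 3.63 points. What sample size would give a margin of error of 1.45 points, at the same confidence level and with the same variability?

Margin of error scales as 1/√n, so n₂ = n₁·(E₁/E₂)².
n₂ = 482 × (3.63/1.45)² = 482 × 6.267 = 3020.69
Round up: n₂ = 3021.

n = 3021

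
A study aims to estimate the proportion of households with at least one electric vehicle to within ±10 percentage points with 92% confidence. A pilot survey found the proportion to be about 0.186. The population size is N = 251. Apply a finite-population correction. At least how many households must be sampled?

For a proportion with margin E = 0.1 at 92% confidence, z = 1.751.
n = p̂(1−p̂)(z/E)² = 0.186 × 0.814 × (1.751/0.1)² = 46.42 — call this n₀.
Finite-population correction with N = 251: n = n₀ / (1 + (n₀−1)/N) = 46.42 / 1.181 = 39.31
Round up: n = 40.

40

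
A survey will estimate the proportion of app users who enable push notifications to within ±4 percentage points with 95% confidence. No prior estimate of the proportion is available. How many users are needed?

For a proportion with margin E = 0.04 at 95% confidence, z = 1.960.
With no prior estimate, use p = 0.5, which maximizes p(1−p) at 0.25.
n = 0.25 × (z/E)² = 0.25 × (1.960/0.04)² = 600.25
Round up: n = 601.

601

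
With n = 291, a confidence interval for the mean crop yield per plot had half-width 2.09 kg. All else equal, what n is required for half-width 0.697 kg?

Margin of error scales as 1/√n, so n₂ = n₁·(E₁/E₂)².
n₂ = 291 × (2.09/0.697)² = 291 × 8.991 = 2616.38
Round up: n₂ = 2617.

n = 2617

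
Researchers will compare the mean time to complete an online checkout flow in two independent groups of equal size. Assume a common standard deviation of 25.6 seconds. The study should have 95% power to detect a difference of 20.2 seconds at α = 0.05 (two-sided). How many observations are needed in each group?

42 per group

For two equal groups, n per group = 2·((z_{α/2} + z_β)·σ/δ)².
z_{α/2} = 1.960; z_β = 1.645 (power 95%).
n = 2 × (3.605 × 25.6 / 20.2)² = 2 × 20.87 = 41.74
Round up: n = 42 per group.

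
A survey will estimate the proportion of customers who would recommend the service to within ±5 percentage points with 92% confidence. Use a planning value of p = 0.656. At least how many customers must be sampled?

n = 277

For a proportion with margin E = 0.05 at 92% confidence, z = 1.751.
n = p̂(1−p̂)(z/E)² = 0.656 × 0.344 × (1.751/0.05)² = 276.75
Round up: n = 277.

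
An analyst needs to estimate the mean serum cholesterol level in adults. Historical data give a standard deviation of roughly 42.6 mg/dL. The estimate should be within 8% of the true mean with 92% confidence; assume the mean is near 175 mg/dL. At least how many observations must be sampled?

29

For a mean, the margin of error is E = z·σ/√n, so n = (zσ/E)².
At 92% confidence, z = 1.751.
E = 8% of 175 = 14 mg/dL.
n = (1.751 × 42.6 / 14)² = 28.39
Round up: n = 29.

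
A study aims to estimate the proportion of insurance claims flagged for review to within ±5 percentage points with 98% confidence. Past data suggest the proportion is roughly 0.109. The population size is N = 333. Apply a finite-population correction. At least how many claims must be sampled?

130

For a proportion with margin E = 0.05 at 98% confidence, z = 2.326.
n = p̂(1−p̂)(z/E)² = 0.109 × 0.891 × (2.326/0.05)² = 210.18 — call this n₀.
Finite-population correction with N = 333: n = n₀ / (1 + (n₀−1)/N) = 210.18 / 1.628 = 129.10
Round up: n = 130.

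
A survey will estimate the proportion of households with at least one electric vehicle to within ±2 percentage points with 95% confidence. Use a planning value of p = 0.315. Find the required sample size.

For a proportion with margin E = 0.02 at 95% confidence, z = 1.960.
n = p̂(1−p̂)(z/E)² = 0.315 × 0.685 × (1.960/0.02)² = 2072.30
Round up: n = 2073.

2073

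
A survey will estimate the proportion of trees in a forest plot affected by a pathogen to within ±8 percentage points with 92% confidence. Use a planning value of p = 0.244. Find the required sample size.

For a proportion with margin E = 0.08 at 92% confidence, z = 1.751.
n = p̂(1−p̂)(z/E)² = 0.244 × 0.756 × (1.751/0.08)² = 88.37
Round up: n = 89.

89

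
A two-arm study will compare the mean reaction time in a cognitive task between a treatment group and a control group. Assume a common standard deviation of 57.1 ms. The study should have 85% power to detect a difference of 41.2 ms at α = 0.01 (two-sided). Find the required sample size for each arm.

51 per group

For two equal groups, n per group = 2·((z_{α/2} + z_β)·σ/δ)².
z_{α/2} = 2.576; z_β = 1.036 (power 85%).
n = 2 × (3.612 × 57.1 / 41.2)² = 2 × 25.06 = 50.12
Round up: n = 51 per group.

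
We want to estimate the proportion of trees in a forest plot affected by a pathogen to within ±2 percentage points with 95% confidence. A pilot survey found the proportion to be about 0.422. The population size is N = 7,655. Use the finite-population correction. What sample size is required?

For a proportion with margin E = 0.02 at 95% confidence, z = 1.960.
n = p̂(1−p̂)(z/E)² = 0.422 × 0.578 × (1.960/0.02)² = 2342.57 — call this n₀.
Finite-population correction with N = 7,655: n = n₀ / (1 + (n₀−1)/N) = 2342.57 / 1.306 = 1793.70
Round up: n = 1794.

1794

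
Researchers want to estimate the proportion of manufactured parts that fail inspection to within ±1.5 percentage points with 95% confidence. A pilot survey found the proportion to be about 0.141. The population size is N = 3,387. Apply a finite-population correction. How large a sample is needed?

For a proportion with margin E = 0.015 at 95% confidence, z = 1.960.
n = p̂(1−p̂)(z/E)² = 0.141 × 0.859 × (1.960/0.015)² = 2067.96 — call this n₀.
Finite-population correction with N = 3,387: n = n₀ / (1 + (n₀−1)/N) = 2067.96 / 1.61 = 1284.45
Round up: n = 1285.

n = 1285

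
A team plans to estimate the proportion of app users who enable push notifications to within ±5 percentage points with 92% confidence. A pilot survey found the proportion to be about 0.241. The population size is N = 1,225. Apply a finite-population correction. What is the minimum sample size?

For a proportion with margin E = 0.05 at 92% confidence, z = 1.751.
n = p̂(1−p̂)(z/E)² = 0.241 × 0.759 × (1.751/0.05)² = 224.33 — call this n₀.
Finite-population correction with N = 1,225: n = n₀ / (1 + (n₀−1)/N) = 224.33 / 1.182 = 189.79
Round up: n = 190.

n = 190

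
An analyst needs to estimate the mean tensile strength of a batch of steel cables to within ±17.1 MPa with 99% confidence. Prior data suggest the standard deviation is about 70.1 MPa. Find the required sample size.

For a mean, the margin of error is E = z·σ/√n, so n = (zσ/E)².
At 99% confidence, z = 2.576.
n = (2.576 × 70.1 / 17.1)² = 111.52
Round up: n = 112.

n = 112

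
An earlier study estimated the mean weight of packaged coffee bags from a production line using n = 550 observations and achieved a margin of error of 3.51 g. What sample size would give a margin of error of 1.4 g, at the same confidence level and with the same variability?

3458

Margin of error scales as 1/√n, so n₂ = n₁·(E₁/E₂)².
n₂ = 550 × (3.51/1.4)² = 550 × 6.286 = 3457.30
Round up: n₂ = 3458.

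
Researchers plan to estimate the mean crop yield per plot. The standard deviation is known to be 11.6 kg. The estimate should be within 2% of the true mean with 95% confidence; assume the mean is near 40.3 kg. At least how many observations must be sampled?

n = 796

For a mean, the margin of error is E = z·σ/√n, so n = (zσ/E)².
At 95% confidence, z = 1.960.
E = 2% of 40.3 = 0.806 kg.
n = (1.960 × 11.6 / 0.806)² = 795.72
Round up: n = 796.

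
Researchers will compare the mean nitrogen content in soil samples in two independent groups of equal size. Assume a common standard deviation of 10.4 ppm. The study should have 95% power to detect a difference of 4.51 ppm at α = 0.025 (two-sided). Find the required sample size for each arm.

For two equal groups, n per group = 2·((z_{α/2} + z_β)·σ/δ)².
z_{α/2} = 2.241; z_β = 1.645 (power 95%).
n = 2 × (3.886 × 10.4 / 4.51)² = 2 × 80.30 = 160.60
Round up: n = 161 per group.

161 per group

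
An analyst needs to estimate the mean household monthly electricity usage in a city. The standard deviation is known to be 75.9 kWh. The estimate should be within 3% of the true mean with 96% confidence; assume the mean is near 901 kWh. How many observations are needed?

For a mean, the margin of error is E = z·σ/√n, so n = (zσ/E)².
At 96% confidence, z = 2.054.
E = 3% of 901 = 27.03 kWh.
n = (2.054 × 75.9 / 27.03)² = 33.27
Round up: n = 34.

34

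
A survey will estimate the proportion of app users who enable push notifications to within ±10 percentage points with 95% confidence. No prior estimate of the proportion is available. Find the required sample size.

97

For a proportion with margin E = 0.1 at 95% confidence, z = 1.960.
With no prior estimate, use p = 0.5, which maximizes p(1−p) at 0.25.
n = 0.25 × (z/E)² = 0.25 × (1.960/0.1)² = 96.04
Round up: n = 97.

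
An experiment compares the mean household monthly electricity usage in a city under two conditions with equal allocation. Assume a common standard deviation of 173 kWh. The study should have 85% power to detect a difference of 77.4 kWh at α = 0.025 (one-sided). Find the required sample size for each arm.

For two equal groups, n per group = 2·((z_α + z_β)·σ/δ)².
z_α = 1.960; z_β = 1.036 (power 85%).
n = 2 × (2.996 × 173 / 77.4)² = 2 × 44.84 = 89.68
Round up: n = 90 per group.

90 per group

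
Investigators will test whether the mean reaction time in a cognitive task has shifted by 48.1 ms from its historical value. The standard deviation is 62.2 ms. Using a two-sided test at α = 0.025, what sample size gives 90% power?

For a one-sample z-test, n = ((z_{α/2} + z_β)·σ/δ)².
z_{α/2} = 2.241 (two-sided α = 0.025); z_β = 1.282 (power 90% → β = 0.1).
n = (3.523 × 62.2 / 48.1)² = 20.75
Round up: n = 21.

21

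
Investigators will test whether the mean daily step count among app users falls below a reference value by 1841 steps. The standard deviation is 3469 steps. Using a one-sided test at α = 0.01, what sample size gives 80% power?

For a one-sample z-test, n = ((z_α + z_β)·σ/δ)².
z_α = 2.326 (one-sided α = 0.01); z_β = 0.842 (power 80% → β = 0.2).
n = (3.168 × 3469 / 1841)² = 35.63
Round up: n = 36.

36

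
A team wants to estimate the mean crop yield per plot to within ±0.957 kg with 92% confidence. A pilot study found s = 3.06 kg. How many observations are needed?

n = 32

For a mean, the margin of error is E = z·σ/√n, so n = (zσ/E)².
At 92% confidence, z = 1.751.
n = (1.751 × 3.06 / 0.957)² = 31.35
Round up: n = 32.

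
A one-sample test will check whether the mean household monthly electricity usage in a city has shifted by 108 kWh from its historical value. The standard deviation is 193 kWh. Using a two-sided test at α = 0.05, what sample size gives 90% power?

34

For a one-sample z-test, n = ((z_{α/2} + z_β)·σ/δ)².
z_{α/2} = 1.960 (two-sided α = 0.05); z_β = 1.282 (power 90% → β = 0.1).
n = (3.242 × 193 / 108)² = 33.57
Round up: n = 34.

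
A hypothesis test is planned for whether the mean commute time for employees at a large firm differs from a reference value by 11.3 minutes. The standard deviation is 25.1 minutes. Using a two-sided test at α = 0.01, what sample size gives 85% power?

65

For a one-sample z-test, n = ((z_{α/2} + z_β)·σ/δ)².
z_{α/2} = 2.576 (two-sided α = 0.01); z_β = 1.036 (power 85% → β = 0.15).
n = (3.612 × 25.1 / 11.3)² = 64.37
Round up: n = 65.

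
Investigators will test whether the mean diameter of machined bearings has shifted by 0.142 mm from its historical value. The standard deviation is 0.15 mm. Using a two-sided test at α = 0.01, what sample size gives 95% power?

For a one-sample z-test, n = ((z_{α/2} + z_β)·σ/δ)².
z_{α/2} = 2.576 (two-sided α = 0.01); z_β = 1.645 (power 95% → β = 0.05).
n = (4.221 × 0.15 / 0.142)² = 19.88
Round up: n = 20.

20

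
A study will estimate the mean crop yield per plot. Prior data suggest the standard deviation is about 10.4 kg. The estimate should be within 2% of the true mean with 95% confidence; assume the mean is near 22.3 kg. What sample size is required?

2089

For a mean, the margin of error is E = z·σ/√n, so n = (zσ/E)².
At 95% confidence, z = 1.960.
E = 2% of 22.3 = 0.446 kg.
n = (1.960 × 10.4 / 0.446)² = 2088.86
Round up: n = 2089.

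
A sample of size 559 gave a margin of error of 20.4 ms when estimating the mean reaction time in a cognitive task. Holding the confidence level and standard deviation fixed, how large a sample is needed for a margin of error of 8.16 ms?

Margin of error scales as 1/√n, so n₂ = n₁·(E₁/E₂)².
n₂ = 559 × (20.4/8.16)² = 559 × 6.25 = 3493.75
Round up: n₂ = 3494.

3494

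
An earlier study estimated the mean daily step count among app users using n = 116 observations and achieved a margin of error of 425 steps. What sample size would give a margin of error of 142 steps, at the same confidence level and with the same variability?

Margin of error scales as 1/√n, so n₂ = n₁·(E₁/E₂)².
n₂ = 116 × (425/142)² = 116 × 8.958 = 1039.13
Round up: n₂ = 1040.

1040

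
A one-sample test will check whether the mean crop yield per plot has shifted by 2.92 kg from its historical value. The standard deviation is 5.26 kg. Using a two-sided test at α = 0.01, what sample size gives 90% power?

49

For a one-sample z-test, n = ((z_{α/2} + z_β)·σ/δ)².
z_{α/2} = 2.576 (two-sided α = 0.01); z_β = 1.282 (power 90% → β = 0.1).
n = (3.858 × 5.26 / 2.92)² = 48.30
Round up: n = 49.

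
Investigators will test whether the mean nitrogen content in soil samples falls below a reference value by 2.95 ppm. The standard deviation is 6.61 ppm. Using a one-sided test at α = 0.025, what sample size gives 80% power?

For a one-sample z-test, n = ((z_α + z_β)·σ/δ)².
z_α = 1.960 (one-sided α = 0.025); z_β = 0.842 (power 80% → β = 0.2).
n = (2.802 × 6.61 / 2.95)² = 39.42
Round up: n = 40.

40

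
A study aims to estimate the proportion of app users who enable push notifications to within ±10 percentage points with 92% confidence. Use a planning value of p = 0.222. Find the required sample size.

n = 53

For a proportion with margin E = 0.1 at 92% confidence, z = 1.751.
n = p̂(1−p̂)(z/E)² = 0.222 × 0.778 × (1.751/0.1)² = 52.95
Round up: n = 53.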